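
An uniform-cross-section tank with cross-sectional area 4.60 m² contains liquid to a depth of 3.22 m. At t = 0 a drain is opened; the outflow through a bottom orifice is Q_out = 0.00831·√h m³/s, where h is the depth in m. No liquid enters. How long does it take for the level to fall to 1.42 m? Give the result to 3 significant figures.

667 s

A dh/dt = −Q_out = −0.00831 √h.
∫ h^(−1/2) dh = −(0.00831/A) ∫ dt, giving 2√h = 2√h₀ − (0.00831/A) t.
t = 2A(√h₀ − √h)/0.00831 = 2·4.60·(√3.22 − √1.42)/0.00831
  = 9.2000 × (1.7944 − 1.1916) / 0.00831 = 667.36 s.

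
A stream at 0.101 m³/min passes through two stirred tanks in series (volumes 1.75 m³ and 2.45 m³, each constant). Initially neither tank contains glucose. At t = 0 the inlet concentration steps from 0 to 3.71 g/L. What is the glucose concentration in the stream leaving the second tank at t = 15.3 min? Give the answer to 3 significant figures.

0.635 g/L

Time constants: τᵢ = Vᵢ/Q for each well-mixed tank.
τ₁ = 1.75/0.101 = 17.327 min; τ₂ = 2.45/0.101 = 24.257 min.
Tank 1: C₁ = C_in(1 − e^(−t/τ₁)). Tank 2 (τ₁ ≠ τ₂): C₂ = C_in[1 − (τ₁ e^(−t/τ₁) − τ₂ e^(−t/τ₂))/(τ₁ − τ₂)].
At t = 15.3: e^(−t/τ₁) = 0.41353, e^(−t/τ₂) = 0.53220.
C₂ = 3.71·[1 − (17.327·0.41353 − 24.257·0.53220)/(-6.9307)] = 3.71·0.17112 = 0.63485 g/L.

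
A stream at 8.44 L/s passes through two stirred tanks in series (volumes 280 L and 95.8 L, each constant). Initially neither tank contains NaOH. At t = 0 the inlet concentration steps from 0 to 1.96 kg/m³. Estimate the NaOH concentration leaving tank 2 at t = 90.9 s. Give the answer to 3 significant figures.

Species balance on tank i: dCᵢ/dt = (Cᵢ₋₁ − Cᵢ)/τᵢ with τᵢ = Vᵢ/Q.
τ₁ = 280/8.44 = 33.175 s; τ₂ = 95.8/8.44 = 11.351 s.
Tank 1: C₁ = C_in(1 − e^(−t/τ₁)). Tank 2 (τ₁ ≠ τ₂): C₂ = C_in[1 − (τ₁ e^(−t/τ₁) − τ₂ e^(−t/τ₂))/(τ₁ − τ₂)].
At t = 90.9: e^(−t/τ₁) = 0.064571, e^(−t/τ₂) = 0.00033269.
C₂ = 1.96·[1 − (33.175·0.064571 − 11.351·0.00033269)/(21.825)] = 1.96·0.90202 = 1.7680 kg/m³.

1.77 kg/m³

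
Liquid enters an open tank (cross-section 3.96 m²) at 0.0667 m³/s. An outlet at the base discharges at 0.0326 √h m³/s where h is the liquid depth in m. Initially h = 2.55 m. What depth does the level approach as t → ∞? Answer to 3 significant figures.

4.19 m

Level balance: A dh/dt = 0.0667 − 0.0326 √h. Setting dh/dt = 0:
Q_in = 0.0326 √h_ss ⇒ √h_ss = 0.0667/0.0326 = 2.0460.
h_ss = 2.0460² = 4.1862 m. (Since h₀ = 2.55 m < h_ss, the level will rise toward this value.)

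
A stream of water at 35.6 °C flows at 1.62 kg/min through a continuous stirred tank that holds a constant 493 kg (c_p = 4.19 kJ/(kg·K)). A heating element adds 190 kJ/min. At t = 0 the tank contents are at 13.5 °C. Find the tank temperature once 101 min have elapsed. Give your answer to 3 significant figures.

M c_p dT/dt = ṁ c_p (T_in − T) + Q̇.
Rearrange: dT/dt = (T_ss − T)/τ with τ = M/ṁ = 304.32 min and T_ss = T_in + Q̇/(ṁ c_p) = 63.591 °C.
Integrating: T(t) = T_ss + (T₀ − T_ss) e^(−t/τ).
T(101) = 63.591 + (-50.091)·e^(−101/304.32) = 63.591 + (-50.091)·0.71757 = 27.647 °C.

27.6 °C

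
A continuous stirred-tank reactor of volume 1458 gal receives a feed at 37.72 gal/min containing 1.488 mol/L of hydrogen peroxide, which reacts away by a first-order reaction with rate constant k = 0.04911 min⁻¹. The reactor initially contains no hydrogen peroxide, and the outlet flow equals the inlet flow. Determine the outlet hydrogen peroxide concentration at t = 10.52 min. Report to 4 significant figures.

Species balance: V dC/dt = Q C_in − Q C − k V C.
This is linear with rate a = Q/V + k = 0.0749811 min⁻¹.
C_ss = Q C_in/(Q + kV) = 0.513411 mol/L; C(t) = C_ss + (C₀ − C_ss) e^(−a t).
C(10.52) = 0.513411 + (-0.513411)·e^(−0.0749811·10.52) = 0.513411 + (-0.513411)·0.454389 = 0.280123 mol/L.

0.2801 mol/L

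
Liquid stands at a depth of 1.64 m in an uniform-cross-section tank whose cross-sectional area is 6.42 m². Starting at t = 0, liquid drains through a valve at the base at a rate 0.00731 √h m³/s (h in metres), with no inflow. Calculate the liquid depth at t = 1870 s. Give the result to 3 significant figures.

0.0467 m

Accumulation of liquid (constant cross-section A): A dh/dt = −0.00731 √h.
∫ h^(−1/2) dh = −(0.00731/A) ∫ dt, giving 2√h = 2√h₀ − (0.00731/A) t.
√h = √1.64 − 0.00731·1870/(2·6.42) = 1.2806 − 1.0646 = 0.21601.
h = 0.21601² = 0.046659 m.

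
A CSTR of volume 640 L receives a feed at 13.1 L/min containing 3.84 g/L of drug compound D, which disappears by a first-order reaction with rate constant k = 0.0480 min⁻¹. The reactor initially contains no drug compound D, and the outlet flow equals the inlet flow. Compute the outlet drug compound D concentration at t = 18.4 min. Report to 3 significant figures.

Accumulation = in − out − consumed: V dC/dt = Q C_in − Q C − k V C.
dC/dt = (Q/V) C_in − (Q/V + k) C; effective rate a = Q/V + k = 0.020469 + 0.0480 = 0.068469 min⁻¹.
C_ss = Q C_in/(Q + kV) = 1.1480 g/L; C(t) = C_ss + (C₀ − C_ss) e^(−a t).
C(18.4) = 1.1480 + (-1.1480)·e^(−0.068469·18.4) = 1.1480 + (-1.1480)·0.28370 = 0.82229 g/L.

0.822 g/L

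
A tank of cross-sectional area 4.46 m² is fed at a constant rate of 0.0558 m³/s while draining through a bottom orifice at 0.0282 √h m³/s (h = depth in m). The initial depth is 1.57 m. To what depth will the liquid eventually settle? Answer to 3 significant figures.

3.92 m

Mass balance (ρ constant): A dh/dt = Q_in − 0.0282 √h. At steady state dh/dt = 0:
Q_in = 0.0282 √h_ss ⇒ √h_ss = 0.0558/0.0282 = 1.9787.
h_ss = 1.9787² = 3.9153 m. (Since h₀ = 1.57 m < h_ss, the level will rise toward this value.)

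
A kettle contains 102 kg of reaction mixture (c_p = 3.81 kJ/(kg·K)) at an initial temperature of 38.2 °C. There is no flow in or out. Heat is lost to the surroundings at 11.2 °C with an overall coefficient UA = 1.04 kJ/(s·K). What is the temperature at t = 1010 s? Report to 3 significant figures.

Heat balance on the well-mixed liquid: M c_p dT/dt = −UA(T − T_amb).
dT/dt = (T_ss − T)/τ with T_ss = T_amb = 11.200 °C, τ = M c_p/UA = 102·3.81/1.04 = 373.67 s.
Integrating: T(t) = T_ss + (T₀ − T_ss) e^(−t/τ).
T(1010) = 11.200 + (27.000)·0.067011 = 13.009 °C.

13.0 °C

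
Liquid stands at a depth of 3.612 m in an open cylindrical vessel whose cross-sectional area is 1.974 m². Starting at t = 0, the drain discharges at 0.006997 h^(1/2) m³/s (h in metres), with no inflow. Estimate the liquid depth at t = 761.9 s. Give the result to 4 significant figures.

With no inflow, A dh/dt = −0.006997 √h.
This is separable: 2 d(√h)/dt = −0.006997/A, so √h = √h₀ − (0.006997/(2A)) t.
√h = √3.612 − 0.006997·761.9/(2·1.974) = 1.90053 − 1.35031 = 0.550219.
h = 0.550219² = 0.302741 m.

0.3027 m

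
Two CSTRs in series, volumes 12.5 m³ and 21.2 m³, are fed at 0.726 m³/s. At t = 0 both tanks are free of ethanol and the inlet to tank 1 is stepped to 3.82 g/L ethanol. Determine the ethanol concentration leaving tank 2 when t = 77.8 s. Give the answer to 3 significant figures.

3.23 g/L

Time constants: τᵢ = Vᵢ/Q for each well-mixed tank.
τ₁ = 12.5/0.726 = 17.218 s; τ₂ = 21.2/0.726 = 29.201 s.
Solving the cascade with C₁(0)=C₂(0)=0 gives C₂(t) = C_in[1 − (τ₁ e^(−t/τ₁) − τ₂ e^(−t/τ₂))/(τ₁ − τ₂)].
At t = 77.8: e^(−t/τ₁) = 0.010904, e^(−t/τ₂) = 0.069649.
C₂ = 3.82·[1 − (17.218·0.010904 − 29.201·0.069649)/(-11.983)] = 3.82·0.84595 = 3.2315 g/L.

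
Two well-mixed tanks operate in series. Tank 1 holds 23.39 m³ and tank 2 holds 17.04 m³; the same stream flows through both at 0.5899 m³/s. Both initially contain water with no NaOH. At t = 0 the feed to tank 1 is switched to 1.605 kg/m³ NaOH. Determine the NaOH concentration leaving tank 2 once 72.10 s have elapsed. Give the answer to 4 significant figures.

1.001 kg/m³

Time constants: τᵢ = Vᵢ/Q for each well-mixed tank.
τ₁ = 23.39/0.5899 = 39.6508 s; τ₂ = 17.04/0.5899 = 28.8863 s.
Solving the cascade with C₁(0)=C₂(0)=0 gives C₂(t) = C_in[1 − (τ₁ e^(−t/τ₁) − τ₂ e^(−t/τ₂))/(τ₁ − τ₂)].
At t = 72.10: e^(−t/τ₁) = 0.162289, e^(−t/τ₂) = 0.0824142.
C₂ = 1.605·[1 − (39.6508·0.162289 − 28.8863·0.0824142)/(10.7645)] = 1.605·0.623369 = 1.00051 kg/m³.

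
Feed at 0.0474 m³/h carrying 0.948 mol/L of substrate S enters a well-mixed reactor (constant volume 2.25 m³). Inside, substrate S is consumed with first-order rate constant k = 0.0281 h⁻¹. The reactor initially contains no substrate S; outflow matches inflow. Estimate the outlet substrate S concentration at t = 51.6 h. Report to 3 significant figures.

Accumulation = in − out − consumed: V dC/dt = Q C_in − Q C − k V C.
This is linear with rate a = Q/V + k = 0.049167 h⁻¹.
C_ss = Q C_in/(Q + kV) = 0.40619 mol/L; C(t) = C_ss + (C₀ − C_ss) e^(−a t).
C(51.6) = 0.40619 + (-0.40619)·e^(−0.049167·51.6) = 0.40619 + (-0.40619)·0.079103 = 0.37406 mol/L.

0.374 mol/L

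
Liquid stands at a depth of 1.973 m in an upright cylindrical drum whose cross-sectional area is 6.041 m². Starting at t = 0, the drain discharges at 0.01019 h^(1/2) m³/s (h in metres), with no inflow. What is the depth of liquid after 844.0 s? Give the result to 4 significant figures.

A dh/dt = −Q_out = −0.01019 √h.
∫ h^(−1/2) dh = −(0.01019/A) ∫ dt, giving 2√h = 2√h₀ − (0.01019/A) t.
√h = √1.973 − 0.01019·844.0/(2·6.041) = 1.40464 − 0.711832 = 0.692803.
h = 0.692803² = 0.479976 m.

0.4800 m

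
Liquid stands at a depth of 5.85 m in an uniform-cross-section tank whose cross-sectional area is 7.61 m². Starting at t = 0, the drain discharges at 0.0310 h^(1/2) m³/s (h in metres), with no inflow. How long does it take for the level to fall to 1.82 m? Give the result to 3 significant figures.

A dh/dt = −Q_out = −0.0310 √h.
Separate and integrate: 2(√h − √h₀) = −(0.0310/A) t.
t = 2A(√h₀ − √h)/0.0310 = 2·7.61·(√5.85 − √1.82)/0.0310
  = 15.220 × (2.4187 − 1.3491) / 0.0310 = 525.14 s.

525 s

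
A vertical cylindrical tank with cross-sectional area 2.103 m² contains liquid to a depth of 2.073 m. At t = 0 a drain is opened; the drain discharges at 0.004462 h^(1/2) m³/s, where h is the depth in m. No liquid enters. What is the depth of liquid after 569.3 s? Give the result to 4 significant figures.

0.6986 m

With no inflow, A dh/dt = −0.004462 √h.
Separate and integrate: 2(√h − √h₀) = −(0.004462/A) t.
√h = √2.073 − 0.004462·569.3/(2·2.103) = 1.43979 − 0.603951 = 0.835841.
h = 0.835841² = 0.698630 m.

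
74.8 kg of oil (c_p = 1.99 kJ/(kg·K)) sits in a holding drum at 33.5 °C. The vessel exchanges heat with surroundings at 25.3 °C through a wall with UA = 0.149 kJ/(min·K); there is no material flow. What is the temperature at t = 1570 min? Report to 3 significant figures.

First-law balance (no shaft work): M c_p dT/dt = −UA(T − T_amb).
dT/dt = (T_ss − T)/τ with T_ss = T_amb = 25.300 °C, τ = M c_p/UA = 74.8·1.99/0.149 = 999.01 min.
Integrating: T(t) = T_ss + (T₀ − T_ss) e^(−t/τ).
T(1570) = 25.300 + (8.2000)·0.20772 = 27.003 °C.

27.0 °C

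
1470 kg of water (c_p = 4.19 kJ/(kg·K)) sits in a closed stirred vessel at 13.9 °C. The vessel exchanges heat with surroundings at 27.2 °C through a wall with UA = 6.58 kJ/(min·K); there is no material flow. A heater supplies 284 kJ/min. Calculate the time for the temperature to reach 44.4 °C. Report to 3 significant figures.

727 min

M c_p dT/dt = −UA(T − T_amb) + Q̇.
τ = M c_p/UA = 936.06 min; T_ss = T_amb + Q̇/UA = 27.2 + 284/6.58 = 70.361 °C.
T(t) = T_ss + (T₀ − T_ss)e^(−t/τ); set T = 44.4:
t = −τ ln[(T − T_ss)/(T₀ − T_ss)] = −936.06 · ln(0.45981) = 727.28 min.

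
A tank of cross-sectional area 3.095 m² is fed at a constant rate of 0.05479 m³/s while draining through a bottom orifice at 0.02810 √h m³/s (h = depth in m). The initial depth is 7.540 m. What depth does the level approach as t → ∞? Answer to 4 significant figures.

3.802 m

Level balance: A dh/dt = 0.05479 − 0.02810 √h. Setting dh/dt = 0:
Q_in = 0.02810 √h_ss ⇒ √h_ss = 0.05479/0.02810 = 1.94982.
h_ss = 1.94982² = 3.80181 m. (Since h₀ = 7.540 m > h_ss, the level will fall toward this value.)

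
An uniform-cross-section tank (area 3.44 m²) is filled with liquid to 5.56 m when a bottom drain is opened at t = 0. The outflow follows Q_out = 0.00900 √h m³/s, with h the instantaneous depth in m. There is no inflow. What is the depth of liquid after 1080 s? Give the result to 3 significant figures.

0.893 m

A dh/dt = −Q_out = −0.00900 √h.
∫ h^(−1/2) dh = −(0.00900/A) ∫ dt, giving 2√h = 2√h₀ − (0.00900/A) t.
√h = √5.56 − 0.00900·1080/(2·3.44) = 2.3580 − 1.4128 = 0.94517.
h = 0.94517² = 0.89335 m.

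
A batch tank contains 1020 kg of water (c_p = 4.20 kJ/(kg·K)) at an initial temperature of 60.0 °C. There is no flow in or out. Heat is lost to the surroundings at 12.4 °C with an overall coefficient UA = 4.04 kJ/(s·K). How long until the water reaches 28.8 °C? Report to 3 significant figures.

1130 s

Lumped-capacitance energy balance: M c_p dT/dt = UA(T_amb − T).
τ = M c_p/UA = 1060.4 s; T_ss = T_amb = 12.400 °C.
T(t) = T_ss + (T₀ − T_ss)e^(−t/τ); set T = 28.8:
t = −τ ln[(T − T_ss)/(T₀ − T_ss)] = −1060.4 · ln(0.34454) = 1129.9 s.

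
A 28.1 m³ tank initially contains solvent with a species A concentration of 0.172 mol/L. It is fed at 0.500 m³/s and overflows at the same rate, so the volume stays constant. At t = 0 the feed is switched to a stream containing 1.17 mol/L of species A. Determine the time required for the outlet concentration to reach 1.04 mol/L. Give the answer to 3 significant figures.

115 s

Species balance on the tank: V dC/dt = Q(C_in − C), so τ = V/Q = 56.200 s.
C(t) = C_in + (C₀ − C_in) e^(−t/τ). Set C = 1.04 and solve for t:
e^(−t/τ) = (C − C_in)/(C₀ − C_in) = (1.04 − 1.17)/(0.172 − 1.17) = 0.13026
t = −τ ln(…) = 56.200 × 2.0382 = 114.55 s.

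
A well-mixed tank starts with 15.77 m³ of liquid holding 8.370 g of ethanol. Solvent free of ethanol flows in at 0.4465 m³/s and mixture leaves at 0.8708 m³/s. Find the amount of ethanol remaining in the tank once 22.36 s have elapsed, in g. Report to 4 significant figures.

1.266 g

Let m(t) be the amount of ethanol. Volume: V(t) = V₀ + (Q_in − Q_out) t = 15.77 − 0.424300 t; V(22.36) = 6.28265 m³.
Species balance (pure solvent in): dm/dt = −Q_out · m/V(t).
dm/m = −Q_out dt/(V₀ − 0.424300 t); integrating gives ln(m/m₀) = −(Q_out/(Q_in−Q_out)) ln(V/V₀).
m = m₀ (V₀/V)^(Q_out/(Q_in−Q_out)) = 8.370 × (15.77/6.28265)^(-2.05232) = 1.26601 g.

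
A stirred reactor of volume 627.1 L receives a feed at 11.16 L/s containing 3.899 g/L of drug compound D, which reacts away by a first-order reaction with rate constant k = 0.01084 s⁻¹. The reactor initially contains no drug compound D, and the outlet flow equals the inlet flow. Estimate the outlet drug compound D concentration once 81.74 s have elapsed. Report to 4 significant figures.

2.190 g/L

V dC/dt = Q(C_in − C) − k V C.
dC/dt = (Q/V) C_in − (Q/V + k) C; effective rate a = Q/V + k = 0.0177962 + 0.01084 = 0.0286362 s⁻¹.
C_ss = Q C_in/(Q + kV) = 2.42307 g/L; C(t) = C_ss + (C₀ − C_ss) e^(−a t).
C(81.74) = 2.42307 + (-2.42307)·e^(−0.0286362·81.74) = 2.42307 + (-2.42307)·0.0962580 = 2.18983 g/L.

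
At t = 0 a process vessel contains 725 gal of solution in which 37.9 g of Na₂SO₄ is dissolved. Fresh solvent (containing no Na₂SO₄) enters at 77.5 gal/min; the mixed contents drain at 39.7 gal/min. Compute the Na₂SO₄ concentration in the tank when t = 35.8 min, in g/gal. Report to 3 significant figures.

0.00603 g/gal

Total volume: dV/dt = Q_in − Q_out = 37.800 gal/min, so V(t) = 725 + 37.800 t and V(35.8) = 2078.2 gal.
Species balance (pure solvent in): dm/dt = −Q_out · m/V(t).
dm/m = −Q_out dt/(V₀ + 37.800 t); integrating gives ln(m/m₀) = −(Q_out/(Q_in−Q_out)) ln(V/V₀).
m = m₀ (V₀/V)^(Q_out/(Q_in−Q_out)) = 37.9 × (725/2078.2)^(1.0503) = 12.540 g.
C = m/V = 12.540/2078.2 = 0.0060339 g/gal.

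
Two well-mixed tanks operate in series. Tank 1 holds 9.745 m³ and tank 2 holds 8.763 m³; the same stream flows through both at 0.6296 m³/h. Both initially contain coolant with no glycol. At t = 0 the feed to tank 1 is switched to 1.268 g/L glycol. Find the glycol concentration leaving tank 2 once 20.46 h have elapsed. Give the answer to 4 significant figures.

Species balance on tank i: dCᵢ/dt = (Cᵢ₋₁ − Cᵢ)/τᵢ with τᵢ = Vᵢ/Q.
τ₁ = 9.745/0.6296 = 15.4781 h; τ₂ = 8.763/0.6296 = 13.9184 h.
Solving the cascade with C₁(0)=C₂(0)=0 gives C₂(t) = C_in[1 − (τ₁ e^(−t/τ₁) − τ₂ e^(−t/τ₂))/(τ₁ − τ₂)].
At t = 20.46: e^(−t/τ₁) = 0.266636, e^(−t/τ₂) = 0.229925.
C₂ = 1.268·[1 − (15.4781·0.266636 − 13.9184·0.229925)/(1.55972)] = 1.268·0.405768 = 0.514513 g/L.

0.5145 g/L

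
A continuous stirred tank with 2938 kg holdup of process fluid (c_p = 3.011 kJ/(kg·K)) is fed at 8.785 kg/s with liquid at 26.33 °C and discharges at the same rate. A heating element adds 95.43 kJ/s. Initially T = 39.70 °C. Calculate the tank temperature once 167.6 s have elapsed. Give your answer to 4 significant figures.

35.85 °C

M c_p dT/dt = ṁ c_p (T_in − T) + Q̇.
τ = M/ṁ = 334.434 s; T_ss = T_in + Q̇/(ṁ c_p) = 26.33 + 95.43/(8.785·3.011) = 29.9377 °C.
Solution: T(t) = T_ss + (T₀ − T_ss) e^(−t/τ).
T(167.6) = 29.9377 + (9.76228)·e^(−167.6/334.434) = 29.9377 + (9.76228)·0.605836 = 35.8521 °C.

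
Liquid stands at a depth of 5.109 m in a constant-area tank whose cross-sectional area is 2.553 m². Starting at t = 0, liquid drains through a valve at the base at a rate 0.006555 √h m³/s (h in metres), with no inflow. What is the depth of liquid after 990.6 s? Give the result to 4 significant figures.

A dh/dt = −Q_out = −0.006555 √h.
∫ h^(−1/2) dh = −(0.006555/A) ∫ dt, giving 2√h = 2√h₀ − (0.006555/A) t.
√h = √5.109 − 0.006555·990.6/(2·2.553) = 2.26031 − 1.27172 = 0.988593.
h = 0.988593² = 0.977317 m.

0.9773 m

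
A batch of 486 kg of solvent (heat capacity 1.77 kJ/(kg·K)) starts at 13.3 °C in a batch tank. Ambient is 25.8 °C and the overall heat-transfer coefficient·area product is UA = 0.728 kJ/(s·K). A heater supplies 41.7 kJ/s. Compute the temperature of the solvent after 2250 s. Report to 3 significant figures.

72.7 °C

M c_p dT/dt = −UA(T − T_amb) + Q̇.
dT/dt = (T_ss − T)/τ with T_ss = T_amb + Q̇/UA = 25.8 + 41.7/0.728 = 83.080 °C, τ = M c_p/UA = 486·1.77/0.728 = 1181.6 s.
Integrating: T(t) = T_ss + (T₀ − T_ss) e^(−t/τ).
T(2250) = 83.080 + (-69.780)·0.14895 = 72.687 °C.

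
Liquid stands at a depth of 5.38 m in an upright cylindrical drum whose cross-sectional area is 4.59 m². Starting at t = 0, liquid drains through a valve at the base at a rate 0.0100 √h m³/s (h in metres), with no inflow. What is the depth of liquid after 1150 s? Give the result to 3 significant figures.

1.14 m

A dh/dt = −Q_out = −0.0100 √h.
Separate and integrate: 2(√h − √h₀) = −(0.0100/A) t.
√h = √5.38 − 0.0100·1150/(2·4.59) = 2.3195 − 1.2527 = 1.0668.
h = 1.0668² = 1.1380 m.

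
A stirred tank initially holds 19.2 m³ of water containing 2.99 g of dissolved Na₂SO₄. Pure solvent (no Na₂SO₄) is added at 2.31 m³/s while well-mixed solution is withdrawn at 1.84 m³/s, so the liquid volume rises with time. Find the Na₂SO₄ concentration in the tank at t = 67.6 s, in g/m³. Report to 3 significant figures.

Total volume: dV/dt = Q_in − Q_out = 0.47000 m³/s, so V(t) = 19.2 + 0.47000 t and V(67.6) = 50.972 m³.
Solute balance: dm/dt = 0 − Q_out C = −Q_out m/V(t).
Separate: dm/m = −Q_out dt/V(t) ⇒ ln(m/m₀) = −(Q_out/(Q_in−Q_out)) ln(V/V₀).
m = m₀ (V₀/V)^(Q_out/(Q_in−Q_out)) = 2.99 × (19.2/50.972)^(3.9149) = 0.065409 g.
C = m/V = 0.065409/50.972 = 0.0012832 g/m³.

0.00128 g/m³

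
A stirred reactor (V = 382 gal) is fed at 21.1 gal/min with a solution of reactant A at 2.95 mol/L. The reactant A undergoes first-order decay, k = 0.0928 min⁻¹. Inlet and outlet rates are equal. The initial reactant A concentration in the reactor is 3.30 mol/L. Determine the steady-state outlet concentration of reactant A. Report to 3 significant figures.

1.10 mol/L

V dC/dt = Q(C_in − C) − k V C.
Steady state (dC/dt = 0): C_ss = Q C_in/(Q + kV) = C_in/(1 + kV/Q).
C_ss = 21.1·2.95/(21.1 + 0.0928·382) = 62.245/56.550 = 1.1007 mol/L.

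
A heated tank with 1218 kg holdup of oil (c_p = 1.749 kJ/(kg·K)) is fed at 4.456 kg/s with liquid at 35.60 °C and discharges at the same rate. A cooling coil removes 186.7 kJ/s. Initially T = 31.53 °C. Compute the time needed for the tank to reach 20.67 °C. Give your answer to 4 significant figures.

215.9 s

M c_p dT/dt = ṁ c_p (T_in − T) − Q̇.
τ = M/ṁ = 273.339 s; T_ss = T_in − Q̇/(ṁ c_p) = 11.6443 °C.
T(t) = T_ss + (T₀ − T_ss) e^(−t/τ). Set T = 20.67:
e^(−t/τ) = (20.67 − 11.6443)/(31.53 − 11.6443) = 0.453880
t = −273.339 · ln(0.453880) = 215.917 s.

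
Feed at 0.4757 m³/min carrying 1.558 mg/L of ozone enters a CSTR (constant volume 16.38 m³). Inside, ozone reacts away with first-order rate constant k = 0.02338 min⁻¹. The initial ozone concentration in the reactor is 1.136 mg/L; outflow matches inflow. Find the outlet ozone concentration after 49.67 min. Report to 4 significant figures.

0.8833 mg/L

Species balance: V dC/dt = Q C_in − Q C − k V C.
This is linear with rate a = Q/V + k = 0.0524215 min⁻¹.
C_ss = Q C_in/(Q + kV) = 0.863132 mg/L; C(t) = C_ss + (C₀ − C_ss) e^(−a t).
C(49.67) = 0.863132 + (0.272868)·e^(−0.0524215·49.67) = 0.863132 + (0.272868)·0.0739936 = 0.883322 mg/L.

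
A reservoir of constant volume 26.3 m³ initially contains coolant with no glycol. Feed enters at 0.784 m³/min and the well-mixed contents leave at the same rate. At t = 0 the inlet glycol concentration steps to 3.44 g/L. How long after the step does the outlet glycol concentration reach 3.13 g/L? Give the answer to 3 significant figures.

Species balance on the tank: V dC/dt = Q(C_in − C), so τ = V/Q = 33.546 min.
C(t) = C_in + (C₀ − C_in) e^(−t/τ). Set C = 3.13 and solve for t:
e^(−t/τ) = (C − C_in)/(C₀ − C_in) = (3.13 − 3.44)/(0 − 3.44) = 0.090116
t = −τ ln(…) = 33.546 × 2.4067 = 80.733 min.

80.7 min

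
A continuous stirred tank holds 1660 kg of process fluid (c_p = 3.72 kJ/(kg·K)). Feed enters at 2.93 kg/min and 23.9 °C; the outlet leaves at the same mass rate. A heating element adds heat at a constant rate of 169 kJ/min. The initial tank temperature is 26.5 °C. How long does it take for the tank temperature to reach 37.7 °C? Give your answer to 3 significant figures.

Energy balance: M c_p dT/dt = ṁ c_p (T_in − T) + 169.
τ = M/ṁ = 566.55 min; T_ss = T_in + Q̇/(ṁ c_p) = 39.405 °C.
T(t) = T_ss + (T₀ − T_ss) e^(−t/τ). Set T = 37.7:
e^(−t/τ) = (37.7 − 39.405)/(26.5 − 39.405) = 0.13213
t = −566.55 · ln(0.13213) = 1146.7 min.

1150 min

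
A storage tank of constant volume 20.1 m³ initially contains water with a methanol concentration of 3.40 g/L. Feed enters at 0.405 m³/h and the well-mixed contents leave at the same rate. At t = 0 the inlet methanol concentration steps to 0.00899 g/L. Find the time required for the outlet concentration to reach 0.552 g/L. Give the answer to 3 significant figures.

90.9 h

Accumulation = in − out for the solute gives V dC/dt = Q(C_in − C), so τ = V/Q = 49.630 h.
C(t) = C_in + (C₀ − C_in) e^(−t/τ). Set C = 0.552 and solve for t:
e^(−t/τ) = (C − C_in)/(C₀ − C_in) = (0.552 − 0.00899)/(3.40 − 0.00899) = 0.16013
t = −τ ln(…) = 49.630 × 1.8318 = 90.909 h.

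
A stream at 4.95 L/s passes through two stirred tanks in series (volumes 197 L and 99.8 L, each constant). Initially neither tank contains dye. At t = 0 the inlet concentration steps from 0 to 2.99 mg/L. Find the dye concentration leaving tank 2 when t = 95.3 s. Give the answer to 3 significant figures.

2.46 mg/L

Each tank obeys Vᵢ dCᵢ/dt = Q(Cᵢ₋₁ − Cᵢ), so τᵢ = Vᵢ/Q.
τ₁ = 197/4.95 = 39.798 s; τ₂ = 99.8/4.95 = 20.162 s.
Tank 1: C₁ = C_in(1 − e^(−t/τ₁)). Tank 2 (τ₁ ≠ τ₂): C₂ = C_in[1 − (τ₁ e^(−t/τ₁) − τ₂ e^(−t/τ₂))/(τ₁ − τ₂)].
At t = 95.3: e^(−t/τ₁) = 0.091210, e^(−t/τ₂) = 0.0088547.
C₂ = 2.99·[1 − (39.798·0.091210 − 20.162·0.0088547)/(19.636)] = 2.99·0.82423 = 2.4645 mg/L.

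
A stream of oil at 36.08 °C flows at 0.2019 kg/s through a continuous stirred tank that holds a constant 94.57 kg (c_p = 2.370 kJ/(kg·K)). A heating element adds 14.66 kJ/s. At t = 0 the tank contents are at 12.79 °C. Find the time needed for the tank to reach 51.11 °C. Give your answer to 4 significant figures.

Energy balance: M c_p dT/dt = ṁ c_p (T_in − T) + 14.66.
τ = M/ṁ = 468.400 s; T_ss = T_in + Q̇/(ṁ c_p) = 66.7172 °C.
T(t) = T_ss + (T₀ − T_ss) e^(−t/τ). Set T = 51.11:
e^(−t/τ) = (51.11 − 66.7172)/(12.79 − 66.7172) = 0.289413
t = −468.400 · ln(0.289413) = 580.770 s.

580.8 s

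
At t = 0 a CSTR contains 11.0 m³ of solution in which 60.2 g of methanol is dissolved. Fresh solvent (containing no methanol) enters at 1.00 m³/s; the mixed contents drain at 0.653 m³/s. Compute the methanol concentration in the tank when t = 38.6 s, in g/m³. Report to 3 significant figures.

0.551 g/m³

Let m(t) be the amount of methanol. Volume: V(t) = V₀ + (Q_in − Q_out) t = 11.0 + 0.34700 t; V(38.6) = 24.394 m³.
Species balance (pure solvent in): dm/dt = −Q_out · m/V(t).
dm/m = −Q_out dt/(V₀ + 0.34700 t); integrating gives ln(m/m₀) = −(Q_out/(Q_in−Q_out)) ln(V/V₀).
m = m₀ (V₀/V)^(Q_out/(Q_in−Q_out)) = 60.2 × (11.0/24.394)^(1.8818) = 13.449 g.
C = m/V = 13.449/24.394 = 0.55130 g/m³.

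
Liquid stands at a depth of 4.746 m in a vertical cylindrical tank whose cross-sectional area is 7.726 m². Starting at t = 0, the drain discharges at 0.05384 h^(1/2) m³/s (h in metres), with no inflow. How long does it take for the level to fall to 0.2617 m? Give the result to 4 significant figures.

Accumulation of liquid (constant cross-section A): A dh/dt = −0.05384 √h.
Separate and integrate: 2(√h − √h₀) = −(0.05384/A) t.
t = 2A(√h₀ − √h)/0.05384 = 2·7.726·(√4.746 − √0.2617)/0.05384
  = 15.4520 × (2.17853 − 0.511566) / 0.05384 = 478.417 s.

478.4 s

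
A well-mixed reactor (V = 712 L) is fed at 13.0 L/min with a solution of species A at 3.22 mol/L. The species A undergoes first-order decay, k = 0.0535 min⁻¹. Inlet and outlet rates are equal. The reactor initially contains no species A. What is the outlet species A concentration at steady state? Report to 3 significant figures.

Accumulation = in − out − consumed: V dC/dt = Q C_in − Q C − k V C.
At steady state: 0 = Q C_in − (Q + kV) C_ss, so C_ss = Q C_in/(Q + kV).
C_ss = 13.0·3.22/(13.0 + 0.0535·712) = 41.860/51.092 = 0.81931 mol/L.

0.819 mol/L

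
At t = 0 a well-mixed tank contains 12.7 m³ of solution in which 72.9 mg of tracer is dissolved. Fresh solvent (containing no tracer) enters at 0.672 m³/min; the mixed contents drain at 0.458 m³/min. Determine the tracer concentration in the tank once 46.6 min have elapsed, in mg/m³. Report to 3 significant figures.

0.930 mg/m³

Total volume: dV/dt = Q_in − Q_out = 0.21400 m³/min, so V(t) = 12.7 + 0.21400 t and V(46.6) = 22.672 m³.
No tracer enters, so dm/dt = −Q_out · (m/V).
Separate: dm/m = −Q_out dt/V(t) ⇒ ln(m/m₀) = −(Q_out/(Q_in−Q_out)) ln(V/V₀).
m = m₀ (V₀/V)^(Q_out/(Q_in−Q_out)) = 72.9 × (12.7/22.672)^(2.1402) = 21.089 mg.
C = m/V = 21.089/22.672 = 0.93016 mg/m³.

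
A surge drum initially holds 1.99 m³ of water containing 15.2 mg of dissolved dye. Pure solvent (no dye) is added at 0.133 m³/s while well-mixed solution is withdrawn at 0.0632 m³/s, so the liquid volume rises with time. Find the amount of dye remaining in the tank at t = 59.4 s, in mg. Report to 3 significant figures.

Total volume: dV/dt = Q_in − Q_out = 0.069800 m³/s, so V(t) = 1.99 + 0.069800 t and V(59.4) = 6.1361 m³.
No dye enters, so dm/dt = −Q_out · (m/V).
Separate: dm/m = −Q_out dt/V(t) ⇒ ln(m/m₀) = −(Q_out/(Q_in−Q_out)) ln(V/V₀).
m = m₀ (V₀/V)^(Q_out/(Q_in−Q_out)) = 15.2 × (1.99/6.1361)^(0.90544) = 5.4833 mg.

5.48 mg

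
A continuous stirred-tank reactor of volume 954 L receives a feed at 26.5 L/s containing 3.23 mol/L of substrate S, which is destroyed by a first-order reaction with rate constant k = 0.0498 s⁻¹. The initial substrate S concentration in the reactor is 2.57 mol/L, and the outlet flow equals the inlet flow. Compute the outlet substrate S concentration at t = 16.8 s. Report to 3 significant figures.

Species balance: V dC/dt = Q C_in − Q C − k V C.
This is linear with rate a = Q/V + k = 0.077578 s⁻¹.
C_ss = Q C_in/(Q + kV) = 1.1565 mol/L; C(t) = C_ss + (C₀ − C_ss) e^(−a t).
C(16.8) = 1.1565 + (1.4135)·e^(−0.077578·16.8) = 1.1565 + (1.4135)·0.27163 = 1.5405 mol/L.

1.54 mol/L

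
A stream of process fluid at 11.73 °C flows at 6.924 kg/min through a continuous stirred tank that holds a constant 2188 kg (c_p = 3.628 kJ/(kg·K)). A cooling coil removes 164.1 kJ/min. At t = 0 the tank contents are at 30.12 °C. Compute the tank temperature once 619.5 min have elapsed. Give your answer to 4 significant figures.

8.706 °C

Heat balance on the well-mixed liquid: M c_p dT/dt = ṁ c_p (T_in − T) − 164.1.
τ = M/ṁ = 316.002 min; T_ss = T_in − Q̇/(ṁ c_p) = 11.73 − 164.1/(6.924·3.628) = 5.19743 °C.
Integrating: T(t) = T_ss + (T₀ − T_ss) e^(−t/τ).
T(619.5) = 5.19743 + (24.9226)·e^(−619.5/316.002) = 5.19743 + (24.9226)·0.140798 = 8.70648 °C.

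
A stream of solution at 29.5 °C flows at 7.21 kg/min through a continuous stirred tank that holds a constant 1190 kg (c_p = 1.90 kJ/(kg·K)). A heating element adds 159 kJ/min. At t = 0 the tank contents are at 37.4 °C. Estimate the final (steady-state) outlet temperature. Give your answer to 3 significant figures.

41.1 °C

First-law balance (no shaft work): M c_p dT/dt = ṁ c_p (T_in − T) + 159.
At steady state dT/dt = 0 ⇒ T_ss = T_in + Q̇/(ṁ c_p) = 29.5 + 159/(7.21·1.90) = 41.107 °C.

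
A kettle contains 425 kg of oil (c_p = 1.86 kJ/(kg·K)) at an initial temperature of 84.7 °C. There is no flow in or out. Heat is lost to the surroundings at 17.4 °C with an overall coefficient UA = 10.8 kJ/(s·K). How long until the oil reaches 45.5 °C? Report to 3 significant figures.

63.9 s

M c_p dT/dt = −UA(T − T_amb).
τ = M c_p/UA = 73.194 s; T_ss = T_amb = 17.400 °C.
T(t) = T_ss + (T₀ − T_ss)e^(−t/τ); set T = 45.5:
t = −τ ln[(T − T_ss)/(T₀ − T_ss)] = −73.194 · ln(0.41753) = 63.927 s.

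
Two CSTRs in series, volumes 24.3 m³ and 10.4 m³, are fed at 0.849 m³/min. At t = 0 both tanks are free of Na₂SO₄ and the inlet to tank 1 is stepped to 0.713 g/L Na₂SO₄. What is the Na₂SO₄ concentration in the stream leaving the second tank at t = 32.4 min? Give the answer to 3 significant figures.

Species balance on tank i: dCᵢ/dt = (Cᵢ₋₁ − Cᵢ)/τᵢ with τᵢ = Vᵢ/Q.
τ₁ = 24.3/0.849 = 28.622 min; τ₂ = 10.4/0.849 = 12.250 min.
Tank 1: C₁ = C_in(1 − e^(−t/τ₁)). Tank 2 (τ₁ ≠ τ₂): C₂ = C_in[1 − (τ₁ e^(−t/τ₁) − τ₂ e^(−t/τ₂))/(τ₁ − τ₂)].
At t = 32.4: e^(−t/τ₁) = 0.32239, e^(−t/τ₂) = 0.071008.
C₂ = 0.713·[1 − (28.622·0.32239 − 12.250·0.071008)/(16.372)] = 0.713·0.48953 = 0.34903 g/L.

0.349 g/L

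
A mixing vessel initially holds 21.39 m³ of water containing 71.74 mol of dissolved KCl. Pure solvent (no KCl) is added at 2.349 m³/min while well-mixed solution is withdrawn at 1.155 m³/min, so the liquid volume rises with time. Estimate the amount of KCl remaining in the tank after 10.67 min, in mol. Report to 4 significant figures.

45.65 mol

Total volume: dV/dt = Q_in − Q_out = 1.19400 m³/min, so V(t) = 21.39 + 1.19400 t and V(10.67) = 34.1300 m³.
No KCl enters, so dm/dt = −Q_out · (m/V).
dm/m = −Q_out dt/(V₀ + 1.19400 t); integrating gives ln(m/m₀) = −(Q_out/(Q_in−Q_out)) ln(V/V₀).
m = m₀ (V₀/V)^(Q_out/(Q_in−Q_out)) = 71.74 × (21.39/34.1300)^(0.967337) = 45.6525 mol.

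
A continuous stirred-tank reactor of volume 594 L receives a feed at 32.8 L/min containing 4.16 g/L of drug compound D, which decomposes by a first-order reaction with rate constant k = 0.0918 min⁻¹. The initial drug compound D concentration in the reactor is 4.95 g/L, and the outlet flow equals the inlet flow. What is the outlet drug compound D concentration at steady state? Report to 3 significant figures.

V dC/dt = Q(C_in − C) − k V C.
At steady state: 0 = Q C_in − (Q + kV) C_ss, so C_ss = Q C_in/(Q + kV).
C_ss = 32.8·4.16/(32.8 + 0.0918·594) = 136.45/87.329 = 1.5625 g/L.

1.56 g/L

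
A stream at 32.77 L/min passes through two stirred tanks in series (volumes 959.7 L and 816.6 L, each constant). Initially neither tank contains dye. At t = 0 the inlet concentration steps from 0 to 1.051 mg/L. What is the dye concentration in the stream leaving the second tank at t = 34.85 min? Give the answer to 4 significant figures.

0.3878 mg/L

Species balance on tank i: dCᵢ/dt = (Cᵢ₋₁ − Cᵢ)/τᵢ with τᵢ = Vᵢ/Q.
τ₁ = 959.7/32.77 = 29.2859 min; τ₂ = 816.6/32.77 = 24.9191 min.
Tank 1: C₁ = C_in(1 − e^(−t/τ₁)). Tank 2 (τ₁ ≠ τ₂): C₂ = C_in[1 − (τ₁ e^(−t/τ₁) − τ₂ e^(−t/τ₂))/(τ₁ − τ₂)].
At t = 34.85: e^(−t/τ₁) = 0.304224, e^(−t/τ₂) = 0.246961.
C₂ = 1.051·[1 − (29.2859·0.304224 − 24.9191·0.246961)/(4.36680)] = 1.051·0.369007 = 0.387826 mg/L.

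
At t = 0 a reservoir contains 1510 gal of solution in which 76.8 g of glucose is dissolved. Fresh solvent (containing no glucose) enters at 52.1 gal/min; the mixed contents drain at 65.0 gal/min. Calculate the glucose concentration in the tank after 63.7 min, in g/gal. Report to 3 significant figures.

Let m(t) be the amount of glucose. Volume: V(t) = V₀ + (Q_in − Q_out) t = 1510 − 12.900 t; V(63.7) = 688.27 gal.
No glucose enters, so dm/dt = −Q_out · (m/V).
dm/m = −Q_out dt/(V₀ − 12.900 t); integrating gives ln(m/m₀) = −(Q_out/(Q_in−Q_out)) ln(V/V₀).
m = m₀ (V₀/V)^(Q_out/(Q_in−Q_out)) = 76.8 × (1510/688.27)^(-5.0388) = 1.4657 g.
C = m/V = 1.4657/688.27 = 0.0021295 g/gal.

0.00213 g/gal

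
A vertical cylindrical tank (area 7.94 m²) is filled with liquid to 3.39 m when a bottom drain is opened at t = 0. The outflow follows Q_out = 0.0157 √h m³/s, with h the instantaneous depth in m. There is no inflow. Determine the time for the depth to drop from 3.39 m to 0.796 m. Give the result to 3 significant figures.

960 s

Mass balance (ρ constant): A dh/dt = −0.0157 √h.
Separate and integrate: 2(√h − √h₀) = −(0.0157/A) t.
t = 2A(√h₀ − √h)/0.0157 = 2·7.94·(√3.39 − √0.796)/0.0157
  = 15.880 × (1.8412 − 0.89219) / 0.0157 = 959.89 s.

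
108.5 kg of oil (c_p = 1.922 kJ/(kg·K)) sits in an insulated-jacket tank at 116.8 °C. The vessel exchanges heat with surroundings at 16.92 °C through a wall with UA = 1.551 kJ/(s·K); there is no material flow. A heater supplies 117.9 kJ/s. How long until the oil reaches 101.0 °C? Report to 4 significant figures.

M c_p dT/dt = −UA(T − T_amb) + Q̇.
τ = M c_p/UA = 134.453 s; T_ss = T_amb + Q̇/UA = 16.92 + 117.9/1.551 = 92.9355 °C.
T(t) = T_ss + (T₀ − T_ss)e^(−t/τ); set T = 101.0:
t = −τ ln[(T − T_ss)/(T₀ − T_ss)] = −134.453 · ln(0.337929) = 145.871 s.

145.9 s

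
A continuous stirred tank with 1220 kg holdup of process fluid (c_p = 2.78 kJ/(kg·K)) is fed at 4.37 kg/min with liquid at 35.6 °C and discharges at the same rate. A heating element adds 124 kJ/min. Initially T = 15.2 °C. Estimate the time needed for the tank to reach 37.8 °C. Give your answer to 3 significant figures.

374 min

M c_p dT/dt = ṁ c_p (T_in − T) + Q̇.
τ = M/ṁ = 279.18 min; T_ss = T_in + Q̇/(ṁ c_p) = 45.807 °C.
T(t) = T_ss + (T₀ − T_ss) e^(−t/τ). Set T = 37.8:
e^(−t/τ) = (37.8 − 45.807)/(15.2 − 45.807) = 0.26161
t = −279.18 · ln(0.26161) = 374.35 min.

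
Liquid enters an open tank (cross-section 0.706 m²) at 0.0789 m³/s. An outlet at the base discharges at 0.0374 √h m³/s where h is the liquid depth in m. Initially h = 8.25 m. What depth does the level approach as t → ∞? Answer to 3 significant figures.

A dh/dt = Q_in − 0.0374 √h. Steady state requires inflow = outflow:
Q_in = 0.0374 √h_ss ⇒ √h_ss = 0.0789/0.0374 = 2.1096.
h_ss = 2.1096² = 4.4505 m. (Since h₀ = 8.25 m > h_ss, the level will fall toward this value.)

4.45 m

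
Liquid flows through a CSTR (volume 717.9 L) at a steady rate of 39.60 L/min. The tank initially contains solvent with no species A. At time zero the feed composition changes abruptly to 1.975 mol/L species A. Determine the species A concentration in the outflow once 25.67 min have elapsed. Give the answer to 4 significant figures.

1.496 mol/L

Accumulation = in − out for the solute gives V dC/dt = Q(C_in − C).
So dC/dt = (C_in − C)/τ with τ = V/Q = 717.9/39.60 = 18.1288 min.
This is linear first-order; C(t) = C_in + (C₀ − C_in) e^(−t/τ).
C(25.67) = 1.975 + (0 − 1.975)·e^(−25.67/18.1288) = 1.975 + (-1.97500)·0.242688 = 1.49569 mol/L.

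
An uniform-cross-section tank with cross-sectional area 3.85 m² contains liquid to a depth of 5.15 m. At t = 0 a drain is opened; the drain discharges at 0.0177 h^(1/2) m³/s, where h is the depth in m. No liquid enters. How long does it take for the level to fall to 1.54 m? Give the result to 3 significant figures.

447 s

A dh/dt = −Q_out = −0.0177 √h.
∫ h^(−1/2) dh = −(0.0177/A) ∫ dt, giving 2√h = 2√h₀ − (0.0177/A) t.
t = 2A(√h₀ − √h)/0.0177 = 2·3.85·(√5.15 − √1.54)/0.0177
  = 7.7000 × (2.2694 − 1.2410) / 0.0177 = 447.38 s.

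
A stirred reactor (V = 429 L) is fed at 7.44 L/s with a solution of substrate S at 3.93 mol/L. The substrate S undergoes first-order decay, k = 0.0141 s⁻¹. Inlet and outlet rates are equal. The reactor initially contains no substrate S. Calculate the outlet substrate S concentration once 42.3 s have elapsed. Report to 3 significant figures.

1.59 mol/L

V dC/dt = Q(C_in − C) − k V C.
This is linear with rate a = Q/V + k = 0.031443 s⁻¹.
C_ss = Q C_in/(Q + kV) = 2.1676 mol/L; C(t) = C_ss + (C₀ − C_ss) e^(−a t).
C(42.3) = 2.1676 + (-2.1676)·e^(−0.031443·42.3) = 2.1676 + (-2.1676)·0.26447 = 1.5944 mol/L.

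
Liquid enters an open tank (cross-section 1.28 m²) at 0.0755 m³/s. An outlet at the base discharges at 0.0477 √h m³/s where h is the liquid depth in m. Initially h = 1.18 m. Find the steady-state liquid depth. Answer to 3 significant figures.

A dh/dt = Q_in − 0.0477 √h. Steady state requires inflow = outflow:
Q_in = 0.0477 √h_ss ⇒ √h_ss = 0.0755/0.0477 = 1.5828.
h_ss = 1.5828² = 2.5053 m. (Since h₀ = 1.18 m < h_ss, the level will rise toward this value.)

2.51 m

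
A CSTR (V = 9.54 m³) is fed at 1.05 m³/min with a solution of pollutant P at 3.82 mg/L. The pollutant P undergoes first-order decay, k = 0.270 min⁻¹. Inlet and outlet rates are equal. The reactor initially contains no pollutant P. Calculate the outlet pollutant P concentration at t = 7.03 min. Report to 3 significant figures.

Accumulation = in − out − consumed: V dC/dt = Q C_in − Q C − k V C.
dC/dt = (Q/V) C_in − (Q/V + k) C; effective rate a = Q/V + k = 0.11006 + 0.270 = 0.38006 min⁻¹.
C_ss = Q C_in/(Q + kV) = 1.1062 mg/L; C(t) = C_ss + (C₀ − C_ss) e^(−a t).
C(7.03) = 1.1062 + (-1.1062)·e^(−0.38006·7.03) = 1.1062 + (-1.1062)·0.069125 = 1.0298 mg/L.

1.03 mg/L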